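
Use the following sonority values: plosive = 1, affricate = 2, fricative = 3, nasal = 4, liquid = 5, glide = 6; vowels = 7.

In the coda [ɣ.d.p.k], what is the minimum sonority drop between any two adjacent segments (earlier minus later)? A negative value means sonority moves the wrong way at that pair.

0

/ɣ/: fricative = 3.
/d/: plosive = 1.
/p/: plosive = 1.
/k/: plosive = 1.
/ɣ/→/d/: change +2.
/d/→/p/: change +0.
/p/→/k/: change +0.
Minimum = 0.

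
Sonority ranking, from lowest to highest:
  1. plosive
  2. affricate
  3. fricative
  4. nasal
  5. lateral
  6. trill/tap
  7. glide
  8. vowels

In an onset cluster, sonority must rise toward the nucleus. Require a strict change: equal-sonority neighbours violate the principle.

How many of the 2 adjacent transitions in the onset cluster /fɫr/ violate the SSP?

/f/ — fricative, sonority 3.
/ɫ/ — lateral, sonority 5.
/r/ — trill/tap, sonority 6.
/f/→/ɫ/: 3→5 (rises) — ok.
/ɫ/→/r/: 5→6 (rises) — ok.

0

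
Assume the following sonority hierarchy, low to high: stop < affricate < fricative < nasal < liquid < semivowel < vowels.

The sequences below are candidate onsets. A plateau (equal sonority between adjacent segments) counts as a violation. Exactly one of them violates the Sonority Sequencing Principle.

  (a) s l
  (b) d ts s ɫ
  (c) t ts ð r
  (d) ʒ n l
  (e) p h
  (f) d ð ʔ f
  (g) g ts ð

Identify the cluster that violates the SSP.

(a) s l: profile 3-5 — obeys.
(b) d ts s ɫ: profile 1-2-3-5 — obeys.
(c) t ts ð r: profile 1-2-3-5 — obeys.
(d) ʒ n l: profile 3-4-5 — obeys.
(e) p h: profile 1-3 — obeys.
(f) d ð ʔ f: profile 1-3-1-3 — violates.
(g) g ts ð: profile 1-2-3 — obeys.

f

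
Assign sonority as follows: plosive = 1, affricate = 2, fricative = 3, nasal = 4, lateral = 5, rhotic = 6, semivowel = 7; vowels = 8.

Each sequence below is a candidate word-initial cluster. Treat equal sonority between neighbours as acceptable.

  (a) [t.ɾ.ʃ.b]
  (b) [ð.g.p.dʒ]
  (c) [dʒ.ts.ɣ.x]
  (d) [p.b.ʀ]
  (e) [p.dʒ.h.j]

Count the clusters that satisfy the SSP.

3

(a) 1-6-3-1 → violates
(b) 3-1-1-2 → violates
(c) 2-2-3-3 → obeys
(d) 1-1-6 → obeys
(e) 1-2-3-7 → obeys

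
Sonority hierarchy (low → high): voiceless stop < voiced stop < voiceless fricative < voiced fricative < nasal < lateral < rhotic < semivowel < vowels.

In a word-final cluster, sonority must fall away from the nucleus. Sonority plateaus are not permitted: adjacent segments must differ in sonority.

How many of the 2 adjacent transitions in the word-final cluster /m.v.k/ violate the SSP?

0

/m/: nasal = 5.
/v/: voiced fricative = 4.
/k/: voiceless stop = 1.
/m/→/v/: 5→4 (falls) — ok.
/v/→/k/: 4→1 (falls) — ok.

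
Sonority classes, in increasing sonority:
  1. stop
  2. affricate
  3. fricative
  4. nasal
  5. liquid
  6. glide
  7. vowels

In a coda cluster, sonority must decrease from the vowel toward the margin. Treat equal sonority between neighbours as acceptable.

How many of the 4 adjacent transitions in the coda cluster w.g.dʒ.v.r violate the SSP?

3

/w/: glide = 6.
/g/: stop = 1.
/dʒ/: affricate = 2.
/v/: fricative = 3.
/r/: liquid = 5.
/w/→/g/: 6→1 (falls) — ok.
/g/→/dʒ/: 1→2 (does not fall) — violation.
/dʒ/→/v/: 2→3 (does not fall) — violation.
/v/→/r/: 3→5 (does not fall) — violation.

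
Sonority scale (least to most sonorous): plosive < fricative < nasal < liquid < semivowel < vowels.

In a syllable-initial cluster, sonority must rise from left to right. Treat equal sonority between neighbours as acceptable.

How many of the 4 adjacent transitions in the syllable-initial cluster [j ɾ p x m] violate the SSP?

/j/ is a semivowel (sonority 5).
/ɾ/ is a liquid (sonority 4).
/p/ is a plosive (sonority 1).
/x/ is a fricative (sonority 2).
/m/ is a nasal (sonority 3).
/j/→/ɾ/: 5→4 (does not rise) — violation.
/ɾ/→/p/: 4→1 (does not rise) — violation.
/p/→/x/: 1→2 (rises) — ok.
/x/→/m/: 2→3 (rises) — ok.

2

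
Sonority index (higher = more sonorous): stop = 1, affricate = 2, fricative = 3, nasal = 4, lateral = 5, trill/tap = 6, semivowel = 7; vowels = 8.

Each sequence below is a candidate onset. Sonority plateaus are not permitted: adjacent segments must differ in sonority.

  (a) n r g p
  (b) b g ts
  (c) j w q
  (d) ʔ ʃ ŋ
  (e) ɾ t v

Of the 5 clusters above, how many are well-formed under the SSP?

1

(a) sonority 4-6-1-1: ill-formed.
(b) sonority 1-1-2: ill-formed.
(c) sonority 7-7-1: ill-formed.
(d) sonority 1-3-4: well-formed.
(e) sonority 6-1-3: ill-formed.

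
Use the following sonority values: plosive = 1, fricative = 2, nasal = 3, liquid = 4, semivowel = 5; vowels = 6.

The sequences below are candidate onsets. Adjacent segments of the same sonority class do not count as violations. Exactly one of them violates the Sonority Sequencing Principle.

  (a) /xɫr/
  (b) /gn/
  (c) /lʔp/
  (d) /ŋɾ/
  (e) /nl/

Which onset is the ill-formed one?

c

(a) /xɫr/: profile 2-4-4 — obeys.
(b) /gn/: profile 1-3 — obeys.
(c) /lʔp/: profile 4-1-1 — violates.
(d) /ŋɾ/: profile 3-4 — obeys.
(e) /nl/: profile 3-4 — obeys.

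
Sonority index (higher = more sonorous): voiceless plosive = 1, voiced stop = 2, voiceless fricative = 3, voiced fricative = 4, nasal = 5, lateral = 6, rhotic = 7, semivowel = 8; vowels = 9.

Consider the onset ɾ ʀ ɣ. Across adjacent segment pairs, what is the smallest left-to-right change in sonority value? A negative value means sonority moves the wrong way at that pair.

/ɾ/ — rhotic, sonority 7.
/ʀ/ — rhotic, sonority 7.
/ɣ/ — voiced fricative, sonority 4.
/ɾ/→/ʀ/: change +0.
/ʀ/→/ɣ/: change -3.
Minimum = -3.

-3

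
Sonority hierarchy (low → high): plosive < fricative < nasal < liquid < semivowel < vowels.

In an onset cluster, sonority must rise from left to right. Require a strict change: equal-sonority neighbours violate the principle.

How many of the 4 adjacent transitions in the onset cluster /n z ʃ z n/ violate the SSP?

3

/n/ — nasal, sonority 3.
/z/ — fricative, sonority 2.
/ʃ/ — fricative, sonority 2.
/z/ — fricative, sonority 2.
/n/ — nasal, sonority 3.
/n/→/z/: 3→2 (does not rise) — violation.
/z/→/ʃ/: 2→2 (plateau) — violation.
/ʃ/→/z/: 2→2 (plateau) — violation.
/z/→/n/: 2→3 (rises) — ok.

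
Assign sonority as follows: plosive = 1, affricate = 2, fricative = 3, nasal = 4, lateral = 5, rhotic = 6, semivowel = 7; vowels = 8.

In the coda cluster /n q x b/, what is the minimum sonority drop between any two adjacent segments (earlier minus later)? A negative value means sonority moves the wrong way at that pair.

/n/ — nasal, sonority 4.
/q/ — plosive, sonority 1.
/x/ — fricative, sonority 3.
/b/ — plosive, sonority 1.
/n/→/q/: change +3.
/q/→/x/: change -2.
/x/→/b/: change +2.
Minimum = -2.

-2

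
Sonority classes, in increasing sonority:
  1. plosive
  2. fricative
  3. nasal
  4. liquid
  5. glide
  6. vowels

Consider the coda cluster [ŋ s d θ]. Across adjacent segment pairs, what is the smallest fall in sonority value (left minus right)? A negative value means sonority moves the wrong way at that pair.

/ŋ/ is a nasal (sonority 3).
/s/ is a fricative (sonority 2).
/d/ is a plosive (sonority 1).
/θ/ is a fricative (sonority 2).
/ŋ/→/s/: change +1.
/s/→/d/: change +1.
/d/→/θ/: change -1.
Minimum = -1.

-1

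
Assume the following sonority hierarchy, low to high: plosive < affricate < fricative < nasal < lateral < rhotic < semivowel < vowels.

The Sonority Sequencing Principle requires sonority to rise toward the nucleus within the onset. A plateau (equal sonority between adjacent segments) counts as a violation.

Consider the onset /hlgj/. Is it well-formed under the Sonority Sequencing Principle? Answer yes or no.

no

/h/: fricative = 3.
/l/: lateral = 5.
/g/: plosive = 1.
/j/: semivowel = 7.
The profile is 3-5-1-7. Between /l/ (5) and /g/ (1) sonority does not rise, so the cluster violates the SSP.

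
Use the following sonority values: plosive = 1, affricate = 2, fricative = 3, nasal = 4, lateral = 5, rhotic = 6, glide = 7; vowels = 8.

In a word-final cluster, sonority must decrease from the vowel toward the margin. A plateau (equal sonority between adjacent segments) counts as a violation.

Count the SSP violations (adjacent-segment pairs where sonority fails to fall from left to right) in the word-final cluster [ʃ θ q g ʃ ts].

/ʃ/ — fricative, sonority 3.
/θ/ — fricative, sonority 3.
/q/ — plosive, sonority 1.
/g/ — plosive, sonority 1.
/ʃ/ — fricative, sonority 3.
/ts/ — affricate, sonority 2.
/ʃ/→/θ/: 3→3 (plateau) — violation.
/θ/→/q/: 3→1 (falls) — ok.
/q/→/g/: 1→1 (plateau) — violation.
/g/→/ʃ/: 1→3 (does not fall) — violation.
/ʃ/→/ts/: 3→2 (falls) — ok.

3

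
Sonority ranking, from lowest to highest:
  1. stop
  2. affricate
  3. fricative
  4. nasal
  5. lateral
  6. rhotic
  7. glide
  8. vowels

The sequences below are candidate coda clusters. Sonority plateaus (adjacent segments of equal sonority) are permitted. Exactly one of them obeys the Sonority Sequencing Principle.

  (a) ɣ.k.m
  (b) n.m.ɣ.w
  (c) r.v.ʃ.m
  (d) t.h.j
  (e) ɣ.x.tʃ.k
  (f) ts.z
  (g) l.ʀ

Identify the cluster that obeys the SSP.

e

(a) sonority 3-1-4: ill-formed.
(b) sonority 4-4-3-7: ill-formed.
(c) sonority 6-3-3-4: ill-formed.
(d) sonority 1-3-7: ill-formed.
(e) sonority 3-3-2-1: well-formed.
(f) sonority 2-3: ill-formed.
(g) sonority 5-6: ill-formed.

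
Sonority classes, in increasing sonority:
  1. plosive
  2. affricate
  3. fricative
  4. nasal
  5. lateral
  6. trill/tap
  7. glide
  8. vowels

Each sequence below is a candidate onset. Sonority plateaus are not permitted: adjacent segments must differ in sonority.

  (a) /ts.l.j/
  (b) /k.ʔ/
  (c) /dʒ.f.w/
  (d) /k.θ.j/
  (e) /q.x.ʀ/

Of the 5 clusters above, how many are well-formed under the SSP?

4

(a) /ts.l.j/: profile 2-5-7 — obeys.
(b) /k.ʔ/: profile 1-1 — violates.
(c) /dʒ.f.w/: profile 2-3-7 — obeys.
(d) /k.θ.j/: profile 1-3-7 — obeys.
(e) /q.x.ʀ/: profile 1-3-6 — obeys.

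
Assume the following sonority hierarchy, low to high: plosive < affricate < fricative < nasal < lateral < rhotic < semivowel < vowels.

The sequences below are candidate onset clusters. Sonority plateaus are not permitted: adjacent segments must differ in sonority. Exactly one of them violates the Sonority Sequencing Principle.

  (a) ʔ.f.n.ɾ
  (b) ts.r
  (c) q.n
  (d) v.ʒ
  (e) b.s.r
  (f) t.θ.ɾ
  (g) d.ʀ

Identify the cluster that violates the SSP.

(a) 1-3-4-6 → obeys
(b) 2-6 → obeys
(c) 1-4 → obeys
(d) 3-3 → violates
(e) 1-3-6 → obeys
(f) 1-3-6 → obeys
(g) 1-6 → obeys

d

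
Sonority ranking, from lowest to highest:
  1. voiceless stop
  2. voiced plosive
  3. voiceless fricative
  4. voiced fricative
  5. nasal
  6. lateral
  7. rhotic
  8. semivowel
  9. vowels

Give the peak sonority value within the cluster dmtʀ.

7

/d/: voiced plosive = 2.
/m/: nasal = 5.
/t/: voiceless stop = 1.
/ʀ/: rhotic = 7.
The maximum is 7.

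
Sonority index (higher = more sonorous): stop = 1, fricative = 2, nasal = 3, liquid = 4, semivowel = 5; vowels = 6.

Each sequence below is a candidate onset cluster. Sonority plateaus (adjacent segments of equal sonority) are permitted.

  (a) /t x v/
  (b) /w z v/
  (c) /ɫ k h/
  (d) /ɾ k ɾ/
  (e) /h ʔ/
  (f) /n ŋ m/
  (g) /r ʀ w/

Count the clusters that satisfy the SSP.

(a) /t x v/: profile 1-2-2 — obeys.
(b) /w z v/: profile 5-2-2 — violates.
(c) /ɫ k h/: profile 4-1-2 — violates.
(d) /ɾ k ɾ/: profile 4-1-4 — violates.
(e) /h ʔ/: profile 2-1 — violates.
(f) /n ŋ m/: profile 3-3-3 — obeys.
(g) /r ʀ w/: profile 4-4-5 — obeys.

3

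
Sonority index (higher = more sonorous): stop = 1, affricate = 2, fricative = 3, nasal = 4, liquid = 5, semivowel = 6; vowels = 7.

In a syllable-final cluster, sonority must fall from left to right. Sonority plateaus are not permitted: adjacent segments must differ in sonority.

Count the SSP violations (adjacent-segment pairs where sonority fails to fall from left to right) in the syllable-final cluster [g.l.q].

/g/ is a stop (sonority 1).
/l/ is a liquid (sonority 5).
/q/ is a stop (sonority 1).
/g/→/l/: 1→5 (does not fall) — violation.
/l/→/q/: 5→1 (falls) — ok.

1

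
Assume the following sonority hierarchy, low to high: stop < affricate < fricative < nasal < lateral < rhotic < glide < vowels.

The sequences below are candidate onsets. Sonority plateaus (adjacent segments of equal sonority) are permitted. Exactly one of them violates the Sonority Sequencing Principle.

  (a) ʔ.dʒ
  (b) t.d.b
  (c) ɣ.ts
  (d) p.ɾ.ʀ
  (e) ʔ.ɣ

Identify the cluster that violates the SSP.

c

(a) ʔ.dʒ: profile 1-2 — obeys.
(b) t.d.b: profile 1-1-1 — obeys.
(c) ɣ.ts: profile 3-2 — violates.
(d) p.ɾ.ʀ: profile 1-6-6 — obeys.
(e) ʔ.ɣ: profile 1-3 — obeys.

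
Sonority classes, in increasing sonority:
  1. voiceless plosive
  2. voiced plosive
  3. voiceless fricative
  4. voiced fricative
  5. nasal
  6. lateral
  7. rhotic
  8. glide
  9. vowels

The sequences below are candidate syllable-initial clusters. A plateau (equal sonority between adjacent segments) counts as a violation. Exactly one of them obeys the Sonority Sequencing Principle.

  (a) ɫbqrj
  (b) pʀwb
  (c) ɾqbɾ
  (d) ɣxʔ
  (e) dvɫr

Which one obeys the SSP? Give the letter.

(a) sonority 6-2-1-7-8: ill-formed.
(b) sonority 1-7-8-2: ill-formed.
(c) sonority 7-1-2-7: ill-formed.
(d) sonority 4-3-1: ill-formed.
(e) sonority 2-4-6-7: well-formed.

e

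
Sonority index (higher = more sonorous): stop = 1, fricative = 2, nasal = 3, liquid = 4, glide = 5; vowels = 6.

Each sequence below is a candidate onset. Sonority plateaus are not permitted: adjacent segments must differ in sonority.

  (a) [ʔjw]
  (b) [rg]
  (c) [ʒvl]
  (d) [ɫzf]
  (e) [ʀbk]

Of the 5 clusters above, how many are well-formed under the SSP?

0

(a) [ʔjw]: profile 1-5-5 — violates.
(b) [rg]: profile 4-1 — violates.
(c) [ʒvl]: profile 2-2-4 — violates.
(d) [ɫzf]: profile 4-2-2 — violates.
(e) [ʀbk]: profile 4-1-1 — violates.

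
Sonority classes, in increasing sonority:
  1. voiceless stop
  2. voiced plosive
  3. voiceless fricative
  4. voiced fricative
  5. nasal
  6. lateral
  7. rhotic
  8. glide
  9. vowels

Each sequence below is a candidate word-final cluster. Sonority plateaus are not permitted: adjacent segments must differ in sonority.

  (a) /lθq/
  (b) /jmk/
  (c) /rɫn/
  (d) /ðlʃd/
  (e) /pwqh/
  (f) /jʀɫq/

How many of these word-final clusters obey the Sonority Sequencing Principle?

4

(a) 6-3-1 → obeys
(b) 8-5-1 → obeys
(c) 7-6-5 → obeys
(d) 4-6-3-2 → violates
(e) 1-8-1-3 → violates
(f) 8-7-6-1 → obeys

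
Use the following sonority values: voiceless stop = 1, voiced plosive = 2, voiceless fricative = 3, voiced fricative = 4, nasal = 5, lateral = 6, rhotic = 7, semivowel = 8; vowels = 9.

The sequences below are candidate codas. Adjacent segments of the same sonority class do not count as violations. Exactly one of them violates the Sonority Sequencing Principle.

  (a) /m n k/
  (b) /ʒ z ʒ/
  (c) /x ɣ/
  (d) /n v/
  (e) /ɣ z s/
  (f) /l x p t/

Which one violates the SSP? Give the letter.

c

(a) sonority 5-5-1: well-formed.
(b) sonority 4-4-4: well-formed.
(c) sonority 3-4: ill-formed.
(d) sonority 5-4: well-formed.
(e) sonority 4-4-3: well-formed.
(f) sonority 6-3-1-1: well-formed.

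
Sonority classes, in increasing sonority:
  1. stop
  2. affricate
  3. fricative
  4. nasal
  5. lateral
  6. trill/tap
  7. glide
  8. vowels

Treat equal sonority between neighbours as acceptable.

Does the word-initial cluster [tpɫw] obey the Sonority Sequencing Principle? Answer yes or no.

/t/ is a stop (sonority 1).
/p/ is a stop (sonority 1).
/ɫ/ is a lateral (sonority 5).
/w/ is a glide (sonority 7).
The profile 1-1-5-7 is non-decreasing (plateaus allowed), so the word-initial cluster satisfies the SSP.

yes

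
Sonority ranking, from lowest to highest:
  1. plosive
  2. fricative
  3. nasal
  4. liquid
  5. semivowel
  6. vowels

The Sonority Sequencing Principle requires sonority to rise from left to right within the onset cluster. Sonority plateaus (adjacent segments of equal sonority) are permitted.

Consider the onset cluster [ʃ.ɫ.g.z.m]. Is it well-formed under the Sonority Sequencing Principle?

no

/ʃ/ — fricative, sonority 2.
/ɫ/ — liquid, sonority 4.
/g/ — plosive, sonority 1.
/z/ — fricative, sonority 2.
/m/ — nasal, sonority 3.
The profile is 2-4-1-2-3. Between /ɫ/ (4) and /g/ (1) sonority does not rise, so the cluster violates the SSP.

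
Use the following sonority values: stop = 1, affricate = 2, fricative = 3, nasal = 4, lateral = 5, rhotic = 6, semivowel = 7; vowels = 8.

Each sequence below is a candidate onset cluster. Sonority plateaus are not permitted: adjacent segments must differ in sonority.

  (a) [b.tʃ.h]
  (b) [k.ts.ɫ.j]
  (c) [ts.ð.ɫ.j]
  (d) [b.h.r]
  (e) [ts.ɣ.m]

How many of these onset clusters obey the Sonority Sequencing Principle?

(a) [b.tʃ.h]: profile 1-2-3 — obeys.
(b) [k.ts.ɫ.j]: profile 1-2-5-7 — obeys.
(c) [ts.ð.ɫ.j]: profile 2-3-5-7 — obeys.
(d) [b.h.r]: profile 1-3-6 — obeys.
(e) [ts.ɣ.m]: profile 2-3-4 — obeys.

5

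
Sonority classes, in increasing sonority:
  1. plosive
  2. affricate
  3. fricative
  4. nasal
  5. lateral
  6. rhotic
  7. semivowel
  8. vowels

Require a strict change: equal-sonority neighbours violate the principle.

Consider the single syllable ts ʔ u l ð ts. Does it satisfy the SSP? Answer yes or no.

no

Onset: /ts/ is an affricate (sonority 2), /ʔ/ is a plosive (sonority 1); then the nucleus /u/ (sonority 8).
Onset profile 2-1-8 — does not strictly rise throughout.
Coda: /l/ is a lateral (sonority 5), /ð/ is a fricative (sonority 3), /ts/ is an affricate (sonority 2).
Coda profile 8-5-3-2 — falls from the nucleus.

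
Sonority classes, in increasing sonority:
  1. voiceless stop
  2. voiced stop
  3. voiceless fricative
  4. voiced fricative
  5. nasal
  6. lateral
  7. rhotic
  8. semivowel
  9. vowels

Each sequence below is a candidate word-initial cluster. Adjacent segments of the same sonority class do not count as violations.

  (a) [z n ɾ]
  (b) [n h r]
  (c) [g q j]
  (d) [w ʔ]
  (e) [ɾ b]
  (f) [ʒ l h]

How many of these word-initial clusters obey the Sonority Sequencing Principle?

(a) 4-5-7 → obeys
(b) 5-3-7 → violates
(c) 2-1-8 → violates
(d) 8-1 → violates
(e) 7-2 → violates
(f) 4-6-3 → violates

1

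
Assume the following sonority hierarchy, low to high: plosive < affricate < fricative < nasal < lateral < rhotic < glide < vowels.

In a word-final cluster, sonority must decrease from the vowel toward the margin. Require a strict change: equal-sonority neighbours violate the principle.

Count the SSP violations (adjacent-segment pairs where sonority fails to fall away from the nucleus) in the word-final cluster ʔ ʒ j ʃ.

2

/ʔ/: plosive = 1.
/ʒ/: fricative = 3.
/j/: glide = 7.
/ʃ/: fricative = 3.
/ʔ/→/ʒ/: 1→3 (does not fall) — violation.
/ʒ/→/j/: 3→7 (does not fall) — violation.
/j/→/ʃ/: 7→3 (falls) — ok.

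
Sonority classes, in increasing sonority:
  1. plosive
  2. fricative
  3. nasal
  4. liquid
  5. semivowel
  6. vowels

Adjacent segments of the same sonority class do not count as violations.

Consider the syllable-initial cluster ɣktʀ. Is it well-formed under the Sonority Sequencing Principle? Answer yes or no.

/ɣ/: fricative = 2.
/k/: plosive = 1.
/t/: plosive = 1.
/ʀ/: liquid = 4.
The profile is 2-1-1-4. Between /ɣ/ (2) and /k/ (1) sonority does not rise, so the cluster violates the SSP.

no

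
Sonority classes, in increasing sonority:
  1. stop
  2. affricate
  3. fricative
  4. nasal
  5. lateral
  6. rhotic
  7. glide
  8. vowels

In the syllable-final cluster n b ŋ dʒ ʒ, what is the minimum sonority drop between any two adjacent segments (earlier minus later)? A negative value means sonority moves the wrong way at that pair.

/n/ — nasal, sonority 4.
/b/ — stop, sonority 1.
/ŋ/ — nasal, sonority 4.
/dʒ/ — affricate, sonority 2.
/ʒ/ — fricative, sonority 3.
/n/→/b/: change +3.
/b/→/ŋ/: change -3.
/ŋ/→/dʒ/: change +2.
/dʒ/→/ʒ/: change -1.
Minimum = -3.

-3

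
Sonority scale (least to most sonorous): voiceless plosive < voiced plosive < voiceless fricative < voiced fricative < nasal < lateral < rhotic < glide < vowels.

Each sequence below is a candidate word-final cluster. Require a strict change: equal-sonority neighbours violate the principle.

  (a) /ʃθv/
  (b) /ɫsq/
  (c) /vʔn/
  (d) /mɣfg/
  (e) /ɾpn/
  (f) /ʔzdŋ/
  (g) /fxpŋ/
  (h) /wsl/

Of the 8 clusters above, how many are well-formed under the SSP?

2

(a) 3-3-4 → violates
(b) 6-3-1 → obeys
(c) 4-1-5 → violates
(d) 5-4-3-2 → obeys
(e) 7-1-5 → violates
(f) 1-4-2-5 → violates
(g) 3-3-1-5 → violates
(h) 8-3-6 → violates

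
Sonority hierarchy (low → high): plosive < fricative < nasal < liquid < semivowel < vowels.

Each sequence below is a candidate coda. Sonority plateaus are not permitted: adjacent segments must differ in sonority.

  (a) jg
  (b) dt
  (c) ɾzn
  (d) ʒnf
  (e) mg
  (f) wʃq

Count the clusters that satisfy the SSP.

(a) sonority 5-1: well-formed.
(b) sonority 1-1: ill-formed.
(c) sonority 4-2-3: ill-formed.
(d) sonority 2-3-2: ill-formed.
(e) sonority 3-1: well-formed.
(f) sonority 5-2-1: well-formed.

3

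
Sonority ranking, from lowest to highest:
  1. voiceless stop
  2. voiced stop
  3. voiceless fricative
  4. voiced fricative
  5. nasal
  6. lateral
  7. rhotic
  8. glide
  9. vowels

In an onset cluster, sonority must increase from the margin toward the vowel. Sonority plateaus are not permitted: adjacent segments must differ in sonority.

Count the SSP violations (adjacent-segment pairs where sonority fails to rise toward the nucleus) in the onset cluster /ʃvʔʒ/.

1

/ʃ/: voiceless fricative = 3.
/v/: voiced fricative = 4.
/ʔ/: voiceless stop = 1.
/ʒ/: voiced fricative = 4.
/ʃ/→/v/: 3→4 (rises) — ok.
/v/→/ʔ/: 4→1 (does not rise) — violation.
/ʔ/→/ʒ/: 1→4 (rises) — ok.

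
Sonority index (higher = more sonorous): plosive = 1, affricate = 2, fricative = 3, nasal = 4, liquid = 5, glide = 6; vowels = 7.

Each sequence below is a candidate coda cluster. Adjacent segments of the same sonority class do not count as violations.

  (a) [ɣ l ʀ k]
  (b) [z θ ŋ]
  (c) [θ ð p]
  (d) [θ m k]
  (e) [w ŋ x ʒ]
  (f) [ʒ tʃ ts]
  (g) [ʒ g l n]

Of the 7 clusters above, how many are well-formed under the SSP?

(a) 3-5-5-1 → violates
(b) 3-3-4 → violates
(c) 3-3-1 → obeys
(d) 3-4-1 → violates
(e) 6-4-3-3 → obeys
(f) 3-2-2 → obeys
(g) 3-1-5-4 → violates

3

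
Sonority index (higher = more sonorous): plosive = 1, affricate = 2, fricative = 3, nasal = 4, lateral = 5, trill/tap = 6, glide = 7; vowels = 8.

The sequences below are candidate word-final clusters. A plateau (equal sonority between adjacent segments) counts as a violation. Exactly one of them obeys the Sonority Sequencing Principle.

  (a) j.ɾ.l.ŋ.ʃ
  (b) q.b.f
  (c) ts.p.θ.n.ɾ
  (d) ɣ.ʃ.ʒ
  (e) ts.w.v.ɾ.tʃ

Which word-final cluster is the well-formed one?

a

(a) j.ɾ.l.ŋ.ʃ: profile 7-6-5-4-3 — obeys.
(b) q.b.f: profile 1-1-3 — violates.
(c) ts.p.θ.n.ɾ: profile 2-1-3-4-6 — violates.
(d) ɣ.ʃ.ʒ: profile 3-3-3 — violates.
(e) ts.w.v.ɾ.tʃ: profile 2-7-3-6-2 — violates.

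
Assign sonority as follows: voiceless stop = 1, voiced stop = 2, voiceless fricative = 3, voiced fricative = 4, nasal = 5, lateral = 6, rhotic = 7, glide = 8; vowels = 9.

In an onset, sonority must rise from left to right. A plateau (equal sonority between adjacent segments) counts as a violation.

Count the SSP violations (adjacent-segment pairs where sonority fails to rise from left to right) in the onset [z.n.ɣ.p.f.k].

3

/z/ is a voiced fricative (sonority 4).
/n/ is a nasal (sonority 5).
/ɣ/ is a voiced fricative (sonority 4).
/p/ is a voiceless stop (sonority 1).
/f/ is a voiceless fricative (sonority 3).
/k/ is a voiceless stop (sonority 1).
/z/→/n/: 4→5 (rises) — ok.
/n/→/ɣ/: 5→4 (does not rise) — violation.
/ɣ/→/p/: 4→1 (does not rise) — violation.
/p/→/f/: 1→3 (rises) — ok.
/f/→/k/: 3→1 (does not rise) — violation.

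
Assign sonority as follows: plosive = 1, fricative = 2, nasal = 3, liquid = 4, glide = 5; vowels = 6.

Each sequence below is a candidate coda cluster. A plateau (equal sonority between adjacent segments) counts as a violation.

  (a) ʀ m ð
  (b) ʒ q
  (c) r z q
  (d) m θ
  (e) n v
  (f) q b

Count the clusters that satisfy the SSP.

(a) 4-3-2 → obeys
(b) 2-1 → obeys
(c) 4-2-1 → obeys
(d) 3-2 → obeys
(e) 3-2 → obeys
(f) 1-1 → violates

5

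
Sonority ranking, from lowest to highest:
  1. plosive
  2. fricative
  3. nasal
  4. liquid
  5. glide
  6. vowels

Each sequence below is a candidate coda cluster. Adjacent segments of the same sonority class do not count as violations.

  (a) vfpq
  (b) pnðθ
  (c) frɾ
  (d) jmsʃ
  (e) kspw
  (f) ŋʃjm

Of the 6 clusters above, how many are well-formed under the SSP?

2

(a) 2-2-1-1 → obeys
(b) 1-3-2-2 → violates
(c) 2-4-4 → violates
(d) 5-3-2-2 → obeys
(e) 1-2-1-5 → violates
(f) 3-2-5-3 → violates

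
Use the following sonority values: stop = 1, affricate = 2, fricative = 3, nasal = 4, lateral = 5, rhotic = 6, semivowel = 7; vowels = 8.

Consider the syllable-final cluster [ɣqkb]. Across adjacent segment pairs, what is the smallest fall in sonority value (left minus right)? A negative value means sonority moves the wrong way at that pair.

0

/ɣ/ — fricative, sonority 3.
/q/ — stop, sonority 1.
/k/ — stop, sonority 1.
/b/ — stop, sonority 1.
/ɣ/→/q/: change +2.
/q/→/k/: change +0.
/k/→/b/: change +0.
Minimum = 0.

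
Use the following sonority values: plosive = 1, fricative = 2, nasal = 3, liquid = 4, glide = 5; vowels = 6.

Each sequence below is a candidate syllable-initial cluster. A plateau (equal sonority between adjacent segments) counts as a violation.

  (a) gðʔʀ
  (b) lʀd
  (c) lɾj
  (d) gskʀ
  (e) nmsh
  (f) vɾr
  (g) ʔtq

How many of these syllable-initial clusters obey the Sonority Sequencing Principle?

(a) 1-2-1-4 → violates
(b) 4-4-1 → violates
(c) 4-4-5 → violates
(d) 1-2-1-4 → violates
(e) 3-3-2-2 → violates
(f) 2-4-4 → violates
(g) 1-1-1 → violates

0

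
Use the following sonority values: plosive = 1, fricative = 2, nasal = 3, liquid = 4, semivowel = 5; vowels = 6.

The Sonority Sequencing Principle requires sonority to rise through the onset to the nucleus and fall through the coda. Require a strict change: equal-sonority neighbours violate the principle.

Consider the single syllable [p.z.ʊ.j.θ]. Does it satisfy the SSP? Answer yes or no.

yes

Onset: /p/ is a plosive (sonority 1), /z/ is a fricative (sonority 2); then the nucleus /ʊ/ (sonority 6).
Onset profile 1-2-6 — rises to the nucleus.
Coda: /j/ is a semivowel (sonority 5), /θ/ is a fricative (sonority 2).
Coda profile 6-5-2 — falls from the nucleus.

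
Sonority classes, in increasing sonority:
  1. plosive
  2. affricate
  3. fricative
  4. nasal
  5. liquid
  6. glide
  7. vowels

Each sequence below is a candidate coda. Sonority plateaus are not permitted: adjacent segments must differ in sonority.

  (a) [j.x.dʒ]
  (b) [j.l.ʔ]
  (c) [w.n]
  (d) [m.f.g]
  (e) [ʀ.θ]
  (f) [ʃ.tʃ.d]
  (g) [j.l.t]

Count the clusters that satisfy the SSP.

7

(a) 6-3-2 → obeys
(b) 6-5-1 → obeys
(c) 6-4 → obeys
(d) 4-3-1 → obeys
(e) 5-3 → obeys
(f) 3-2-1 → obeys
(g) 6-5-1 → obeys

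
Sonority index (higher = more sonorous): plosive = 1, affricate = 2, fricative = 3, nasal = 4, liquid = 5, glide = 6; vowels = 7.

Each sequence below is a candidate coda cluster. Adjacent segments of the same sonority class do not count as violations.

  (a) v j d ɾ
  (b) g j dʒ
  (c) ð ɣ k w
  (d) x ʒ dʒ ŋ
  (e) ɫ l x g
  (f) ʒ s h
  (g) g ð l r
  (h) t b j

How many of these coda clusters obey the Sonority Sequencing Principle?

2

(a) v j d ɾ: profile 3-6-1-5 — violates.
(b) g j dʒ: profile 1-6-2 — violates.
(c) ð ɣ k w: profile 3-3-1-6 — violates.
(d) x ʒ dʒ ŋ: profile 3-3-2-4 — violates.
(e) ɫ l x g: profile 5-5-3-1 — obeys.
(f) ʒ s h: profile 3-3-3 — obeys.
(g) g ð l r: profile 1-3-5-5 — violates.
(h) t b j: profile 1-1-6 — violates.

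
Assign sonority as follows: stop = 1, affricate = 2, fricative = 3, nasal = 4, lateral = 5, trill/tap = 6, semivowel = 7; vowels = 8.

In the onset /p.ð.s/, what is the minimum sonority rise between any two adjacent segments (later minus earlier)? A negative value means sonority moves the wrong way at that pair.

0

/p/ — stop, sonority 1.
/ð/ — fricative, sonority 3.
/s/ — fricative, sonority 3.
/p/→/ð/: change +2.
/ð/→/s/: change +0.
Minimum = 0.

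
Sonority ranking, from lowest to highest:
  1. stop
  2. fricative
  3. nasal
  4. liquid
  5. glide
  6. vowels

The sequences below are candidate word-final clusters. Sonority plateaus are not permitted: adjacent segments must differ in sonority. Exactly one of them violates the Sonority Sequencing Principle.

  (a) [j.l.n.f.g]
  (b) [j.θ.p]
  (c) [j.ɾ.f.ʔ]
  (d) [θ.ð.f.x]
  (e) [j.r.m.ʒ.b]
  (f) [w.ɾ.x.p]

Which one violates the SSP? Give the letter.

(a) [j.l.n.f.g]: profile 5-4-3-2-1 — obeys.
(b) [j.θ.p]: profile 5-2-1 — obeys.
(c) [j.ɾ.f.ʔ]: profile 5-4-2-1 — obeys.
(d) [θ.ð.f.x]: profile 2-2-2-2 — violates.
(e) [j.r.m.ʒ.b]: profile 5-4-3-2-1 — obeys.
(f) [w.ɾ.x.p]: profile 5-4-2-1 — obeys.

d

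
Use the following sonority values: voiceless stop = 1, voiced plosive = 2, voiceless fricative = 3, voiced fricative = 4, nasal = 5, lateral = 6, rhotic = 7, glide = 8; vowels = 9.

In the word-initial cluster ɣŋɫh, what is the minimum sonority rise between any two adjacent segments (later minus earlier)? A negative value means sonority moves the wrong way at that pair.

-3

/ɣ/ is a voiced fricative (sonority 4).
/ŋ/ is a nasal (sonority 5).
/ɫ/ is a lateral (sonority 6).
/h/ is a voiceless fricative (sonority 3).
/ɣ/→/ŋ/: change +1.
/ŋ/→/ɫ/: change +1.
/ɫ/→/h/: change -3.
Minimum = -3.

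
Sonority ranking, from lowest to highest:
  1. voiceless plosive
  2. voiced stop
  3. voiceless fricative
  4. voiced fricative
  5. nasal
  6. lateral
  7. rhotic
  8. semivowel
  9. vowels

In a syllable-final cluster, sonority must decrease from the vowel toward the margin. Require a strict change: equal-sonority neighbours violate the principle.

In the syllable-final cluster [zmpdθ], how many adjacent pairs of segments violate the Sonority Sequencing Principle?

/z/ is a voiced fricative (sonority 4).
/m/ is a nasal (sonority 5).
/p/ is a voiceless plosive (sonority 1).
/d/ is a voiced stop (sonority 2).
/θ/ is a voiceless fricative (sonority 3).
/z/→/m/: 4→5 (does not fall) — violation.
/m/→/p/: 5→1 (falls) — ok.
/p/→/d/: 1→2 (does not fall) — violation.
/d/→/θ/: 2→3 (does not fall) — violation.

3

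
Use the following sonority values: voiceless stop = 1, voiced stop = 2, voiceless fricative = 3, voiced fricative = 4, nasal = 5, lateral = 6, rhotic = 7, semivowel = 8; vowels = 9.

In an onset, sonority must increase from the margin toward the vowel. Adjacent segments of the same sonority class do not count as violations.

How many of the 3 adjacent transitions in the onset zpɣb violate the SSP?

2

/z/: voiced fricative = 4.
/p/: voiceless stop = 1.
/ɣ/: voiced fricative = 4.
/b/: voiced stop = 2.
/z/→/p/: 4→1 (does not rise) — violation.
/p/→/ɣ/: 1→4 (rises) — ok.
/ɣ/→/b/: 4→2 (does not rise) — violation.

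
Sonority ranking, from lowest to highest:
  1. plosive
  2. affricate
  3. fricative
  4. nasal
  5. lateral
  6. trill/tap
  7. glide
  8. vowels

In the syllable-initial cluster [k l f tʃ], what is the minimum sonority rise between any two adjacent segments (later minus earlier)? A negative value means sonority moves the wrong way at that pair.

-2

/k/: plosive = 1.
/l/: lateral = 5.
/f/: fricative = 3.
/tʃ/: affricate = 2.
/k/→/l/: change +4.
/l/→/f/: change -2.
/f/→/tʃ/: change -1.
Minimum = -2.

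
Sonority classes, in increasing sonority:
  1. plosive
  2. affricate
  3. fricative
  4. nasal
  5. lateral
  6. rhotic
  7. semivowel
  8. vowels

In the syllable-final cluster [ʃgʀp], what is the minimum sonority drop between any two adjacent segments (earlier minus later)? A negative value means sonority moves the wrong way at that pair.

-5

/ʃ/: fricative = 3.
/g/: plosive = 1.
/ʀ/: rhotic = 6.
/p/: plosive = 1.
/ʃ/→/g/: change +2.
/g/→/ʀ/: change -5.
/ʀ/→/p/: change +5.
Minimum = -5.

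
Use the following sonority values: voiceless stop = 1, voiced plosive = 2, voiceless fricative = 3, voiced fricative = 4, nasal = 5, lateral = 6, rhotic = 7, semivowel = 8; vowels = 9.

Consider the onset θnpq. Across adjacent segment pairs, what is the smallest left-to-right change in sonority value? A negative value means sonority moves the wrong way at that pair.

-4

/θ/: voiceless fricative = 3.
/n/: nasal = 5.
/p/: voiceless stop = 1.
/q/: voiceless stop = 1.
/θ/→/n/: change +2.
/n/→/p/: change -4.
/p/→/q/: change +0.
Minimum = -4.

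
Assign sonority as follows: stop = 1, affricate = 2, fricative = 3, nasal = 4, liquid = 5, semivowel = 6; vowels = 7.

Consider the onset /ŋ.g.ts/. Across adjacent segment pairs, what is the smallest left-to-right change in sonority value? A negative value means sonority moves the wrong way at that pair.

-3

/ŋ/ is a nasal (sonority 4).
/g/ is a stop (sonority 1).
/ts/ is an affricate (sonority 2).
/ŋ/→/g/: change -3.
/g/→/ts/: change +1.
Minimum = -3.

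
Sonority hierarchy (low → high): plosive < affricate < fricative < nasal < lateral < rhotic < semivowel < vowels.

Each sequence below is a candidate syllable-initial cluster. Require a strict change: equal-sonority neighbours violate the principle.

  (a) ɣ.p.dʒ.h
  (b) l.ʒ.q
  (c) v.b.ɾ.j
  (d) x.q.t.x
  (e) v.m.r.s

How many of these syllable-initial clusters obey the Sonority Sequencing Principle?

(a) ɣ.p.dʒ.h: profile 3-1-2-3 — violates.
(b) l.ʒ.q: profile 5-3-1 — violates.
(c) v.b.ɾ.j: profile 3-1-6-7 — violates.
(d) x.q.t.x: profile 3-1-1-3 — violates.
(e) v.m.r.s: profile 3-4-6-3 — violates.

0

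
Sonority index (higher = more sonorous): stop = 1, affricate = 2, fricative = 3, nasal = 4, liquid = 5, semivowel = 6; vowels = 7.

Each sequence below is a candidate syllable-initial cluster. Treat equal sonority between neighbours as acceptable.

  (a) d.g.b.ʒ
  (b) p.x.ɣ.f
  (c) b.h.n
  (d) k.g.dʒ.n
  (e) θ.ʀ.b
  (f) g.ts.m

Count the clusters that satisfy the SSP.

5

(a) sonority 1-1-1-3: well-formed.
(b) sonority 1-3-3-3: well-formed.
(c) sonority 1-3-4: well-formed.
(d) sonority 1-1-2-4: well-formed.
(e) sonority 3-5-1: ill-formed.
(f) sonority 1-2-4: well-formed.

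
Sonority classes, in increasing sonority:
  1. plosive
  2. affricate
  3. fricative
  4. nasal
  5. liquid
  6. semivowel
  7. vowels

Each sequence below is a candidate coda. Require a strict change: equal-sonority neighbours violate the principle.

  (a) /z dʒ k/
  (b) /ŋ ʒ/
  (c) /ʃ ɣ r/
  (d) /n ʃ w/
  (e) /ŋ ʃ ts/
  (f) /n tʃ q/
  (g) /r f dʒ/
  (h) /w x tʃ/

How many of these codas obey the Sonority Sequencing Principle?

6

(a) 3-2-1 → obeys
(b) 4-3 → obeys
(c) 3-3-5 → violates
(d) 4-3-6 → violates
(e) 4-3-2 → obeys
(f) 4-2-1 → obeys
(g) 5-3-2 → obeys
(h) 6-3-2 → obeys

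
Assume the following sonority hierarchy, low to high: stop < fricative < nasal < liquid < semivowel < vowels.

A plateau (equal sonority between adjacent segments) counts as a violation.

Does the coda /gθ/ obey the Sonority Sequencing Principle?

/g/ is a stop (sonority 1).
/θ/ is a fricative (sonority 2).
The profile is 1-2. Between /g/ (1) and /θ/ (2) sonority does not fall, so the cluster violates the SSP.

no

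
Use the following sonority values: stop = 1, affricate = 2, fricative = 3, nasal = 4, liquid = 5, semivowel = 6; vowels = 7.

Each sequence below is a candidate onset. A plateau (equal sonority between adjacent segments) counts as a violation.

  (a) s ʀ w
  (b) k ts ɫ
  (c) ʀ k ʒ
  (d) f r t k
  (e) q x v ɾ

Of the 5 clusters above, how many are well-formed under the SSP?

2

(a) 3-5-6 → obeys
(b) 1-2-5 → obeys
(c) 5-1-3 → violates
(d) 3-5-1-1 → violates
(e) 1-3-3-5 → violates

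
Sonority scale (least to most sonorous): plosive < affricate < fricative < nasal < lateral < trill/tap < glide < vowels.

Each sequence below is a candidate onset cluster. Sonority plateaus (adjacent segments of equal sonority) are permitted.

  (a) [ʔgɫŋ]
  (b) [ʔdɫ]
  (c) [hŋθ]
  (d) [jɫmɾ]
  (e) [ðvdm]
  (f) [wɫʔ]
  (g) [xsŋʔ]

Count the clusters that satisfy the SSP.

1

(a) 1-1-5-4 → violates
(b) 1-1-5 → obeys
(c) 3-4-3 → violates
(d) 7-5-4-6 → violates
(e) 3-3-1-4 → violates
(f) 7-5-1 → violates
(g) 3-3-4-1 → violates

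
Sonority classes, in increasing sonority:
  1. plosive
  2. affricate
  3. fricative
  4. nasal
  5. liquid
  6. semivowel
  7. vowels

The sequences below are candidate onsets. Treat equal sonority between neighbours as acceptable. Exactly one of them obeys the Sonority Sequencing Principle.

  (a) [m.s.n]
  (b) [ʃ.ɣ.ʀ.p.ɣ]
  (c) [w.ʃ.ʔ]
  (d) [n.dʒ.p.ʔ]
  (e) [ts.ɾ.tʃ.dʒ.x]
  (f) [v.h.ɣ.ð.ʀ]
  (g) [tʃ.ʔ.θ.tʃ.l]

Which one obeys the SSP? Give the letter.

f

(a) [m.s.n]: profile 4-3-4 — violates.
(b) [ʃ.ɣ.ʀ.p.ɣ]: profile 3-3-5-1-3 — violates.
(c) [w.ʃ.ʔ]: profile 6-3-1 — violates.
(d) [n.dʒ.p.ʔ]: profile 4-2-1-1 — violates.
(e) [ts.ɾ.tʃ.dʒ.x]: profile 2-5-2-2-3 — violates.
(f) [v.h.ɣ.ð.ʀ]: profile 3-3-3-3-5 — obeys.
(g) [tʃ.ʔ.θ.tʃ.l]: profile 2-1-3-2-5 — violates.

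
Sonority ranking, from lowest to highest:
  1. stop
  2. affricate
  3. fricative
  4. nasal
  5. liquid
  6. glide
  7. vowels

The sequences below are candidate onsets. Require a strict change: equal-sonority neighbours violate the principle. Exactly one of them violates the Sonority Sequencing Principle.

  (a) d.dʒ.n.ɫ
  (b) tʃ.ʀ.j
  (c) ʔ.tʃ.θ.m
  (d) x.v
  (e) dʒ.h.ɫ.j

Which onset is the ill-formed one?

(a) sonority 1-2-4-5: well-formed.
(b) sonority 2-5-6: well-formed.
(c) sonority 1-2-3-4: well-formed.
(d) sonority 3-3: ill-formed.
(e) sonority 2-3-5-6: well-formed.

d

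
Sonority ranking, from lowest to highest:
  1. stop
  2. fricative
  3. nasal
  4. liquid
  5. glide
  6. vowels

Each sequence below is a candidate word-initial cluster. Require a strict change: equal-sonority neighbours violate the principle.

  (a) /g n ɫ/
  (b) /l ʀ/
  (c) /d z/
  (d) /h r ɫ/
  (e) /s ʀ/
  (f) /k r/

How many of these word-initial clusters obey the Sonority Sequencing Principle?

4

(a) sonority 1-3-4: well-formed.
(b) sonority 4-4: ill-formed.
(c) sonority 1-2: well-formed.
(d) sonority 2-4-4: ill-formed.
(e) sonority 2-4: well-formed.
(f) sonority 1-4: well-formed.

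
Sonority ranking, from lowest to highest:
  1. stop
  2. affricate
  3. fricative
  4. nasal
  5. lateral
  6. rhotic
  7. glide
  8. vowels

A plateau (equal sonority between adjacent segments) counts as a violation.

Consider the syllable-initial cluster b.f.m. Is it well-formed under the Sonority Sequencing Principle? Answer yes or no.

yes

/b/ — stop, sonority 1.
/f/ — fricative, sonority 3.
/m/ — nasal, sonority 4.
The profile 1-3-4 strictly rises, so the syllable-initial cluster satisfies the SSP.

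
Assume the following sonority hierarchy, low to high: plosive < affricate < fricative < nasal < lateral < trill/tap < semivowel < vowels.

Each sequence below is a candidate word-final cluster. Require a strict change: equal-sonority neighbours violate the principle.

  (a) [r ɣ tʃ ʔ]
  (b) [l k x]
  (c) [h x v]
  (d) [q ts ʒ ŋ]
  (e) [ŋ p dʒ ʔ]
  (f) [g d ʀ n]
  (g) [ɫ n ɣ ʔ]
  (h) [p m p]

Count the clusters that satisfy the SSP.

(a) 6-3-2-1 → obeys
(b) 5-1-3 → violates
(c) 3-3-3 → violates
(d) 1-2-3-4 → violates
(e) 4-1-2-1 → violates
(f) 1-1-6-4 → violates
(g) 5-4-3-1 → obeys
(h) 1-4-1 → violates

2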